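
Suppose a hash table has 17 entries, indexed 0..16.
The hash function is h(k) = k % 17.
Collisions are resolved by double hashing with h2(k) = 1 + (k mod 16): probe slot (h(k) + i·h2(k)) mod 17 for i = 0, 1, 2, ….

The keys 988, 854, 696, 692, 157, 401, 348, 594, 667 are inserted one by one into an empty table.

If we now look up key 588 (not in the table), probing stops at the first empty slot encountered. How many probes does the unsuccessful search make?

Insert 988: h=2, slot 2 empty => index 2.
Insert 854: h=4, slot 4 empty => index 4.
Insert 696: h=16, slot 16 empty => index 16.
Insert 692: h=12, slot 12 empty => index 12.
Insert 157: h=4, h2=14, slot 4 occupied => index 1.
Insert 401: h=10, slot 10 empty => index 10.
Insert 348: h=8, slot 8 empty => index 8.
Insert 594: h=16, h2=3, slots 16,2 occupied => index 5.
Insert 667: h=4, h2=12, slots 4,16 occupied => index 11.
Table: [—, 157, 988, —, 854, 594, —, —, 348, —, 401, 667, 692, —, —, —, 696]
Lookup 588: h=10, h2=13, probe 10,6 → slot 6 empty, not found.

2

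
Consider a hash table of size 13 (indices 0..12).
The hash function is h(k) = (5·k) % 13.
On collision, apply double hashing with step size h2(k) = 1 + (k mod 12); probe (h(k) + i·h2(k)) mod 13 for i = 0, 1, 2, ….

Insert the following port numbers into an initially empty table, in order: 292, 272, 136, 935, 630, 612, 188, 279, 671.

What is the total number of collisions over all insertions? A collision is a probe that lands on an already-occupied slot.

292 hashes to 4; slot 4 is free => place at 4.
272 hashes to 8; slot 8 is free => place at 8.
136 hashes to 4, h2=5; 4 taken => place at 9.
935 hashes to 8, h2=12; 8 taken => place at 7.
630 hashes to 4, h2=7; 4 taken => place at 11.
612 hashes to 5; slot 5 is free => place at 5.
188 hashes to 4, h2=9; 4 taken => place at 0.
279 hashes to 4, h2=4; 4,8 taken => place at 12.
671 hashes to 1; slot 1 is free => place at 1.
Table: [188, 671, —, —, 292, 612, —, 935, 272, 136, —, 630, 279]

6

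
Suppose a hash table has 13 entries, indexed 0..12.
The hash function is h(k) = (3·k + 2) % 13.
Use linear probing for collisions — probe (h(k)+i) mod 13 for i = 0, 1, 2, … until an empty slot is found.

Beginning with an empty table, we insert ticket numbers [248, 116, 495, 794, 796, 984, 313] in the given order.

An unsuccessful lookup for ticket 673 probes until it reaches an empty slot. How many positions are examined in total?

4

Insert 248: h=5, slot 5 empty => index 5.
Insert 116: h=12, slot 12 empty => index 12.
Insert 495: h=5, slot 5 occupied => index 6.
Insert 794: h=5, slots 5,6 occupied => index 7.
Insert 796: h=11, slot 11 empty => index 11.
Insert 984: h=3, slot 3 empty => index 3.
Insert 313: h=5, slots 5,6,7 occupied => index 8.
Table: [., ., ., 984, ., 248, 495, 794, 313, ., ., 796, 116]
Lookup 673: h=6, probe 6,7,8,9 → slot 9 empty, not found.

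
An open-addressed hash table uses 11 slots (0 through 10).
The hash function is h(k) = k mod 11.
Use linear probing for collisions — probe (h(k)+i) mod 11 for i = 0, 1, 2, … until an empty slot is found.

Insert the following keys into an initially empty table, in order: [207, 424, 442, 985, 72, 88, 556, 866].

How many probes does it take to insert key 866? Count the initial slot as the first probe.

5

207 hashes to 9; slot 9 is free -> place at 9.
424 hashes to 6; slot 6 is free -> place at 6.
442 hashes to 2; slot 2 is free -> place at 2.
985 hashes to 6; 6 taken -> place at 7.
72 hashes to 6; 6,7 taken -> place at 8.
88 hashes to 0; slot 0 is free -> place at 0.
556 hashes to 6; 6,7,8,9 taken -> place at 10.
866 hashes to 8; 8,9,10,0 taken -> place at 1.
Table: [88, 866, 442, —, —, —, 424, 985, 72, 207, 556]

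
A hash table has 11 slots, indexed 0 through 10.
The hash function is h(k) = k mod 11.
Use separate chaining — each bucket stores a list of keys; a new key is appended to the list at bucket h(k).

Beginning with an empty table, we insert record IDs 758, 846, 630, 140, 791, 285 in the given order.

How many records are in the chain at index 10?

4

Insert 758: h=10, bucket 10 empty -> new chain.
Insert 846: h=10, bucket 10 nonempty -> append to chain.
Insert 630: h=3, bucket 3 empty -> new chain.
Insert 140: h=8, bucket 8 empty -> new chain.
Insert 791: h=10, bucket 10 nonempty -> append to chain.
Insert 285: h=10, bucket 10 nonempty -> append to chain.
Final buckets:
0: ∅
1: ∅
2: ∅
3: 630
4: ∅
5: ∅
6: ∅
7: ∅
8: 140
9: ∅
10: 758 -> 846 -> 791 -> 285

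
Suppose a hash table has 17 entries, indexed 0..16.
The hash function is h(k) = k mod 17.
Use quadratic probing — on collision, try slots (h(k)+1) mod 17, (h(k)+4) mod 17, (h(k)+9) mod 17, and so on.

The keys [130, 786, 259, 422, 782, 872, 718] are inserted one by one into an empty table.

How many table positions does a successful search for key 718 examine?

130: h=11 -> slot 11
786: h=4 -> slot 4
259: h=4, probe 4,5 -> slot 5
422: h=14 -> slot 14
782: h=0 -> slot 0
872: h=5, probe 5,6 -> slot 6
718: h=4, probe 4,5,8 -> slot 8
Table: [782, ∅, ∅, ∅, 786, 259, 872, ∅, 718, ∅, ∅, 130, ∅, ∅, 422, ∅, ∅]
Lookup 718: h=4, probe 4,5,8 → found at 8.

3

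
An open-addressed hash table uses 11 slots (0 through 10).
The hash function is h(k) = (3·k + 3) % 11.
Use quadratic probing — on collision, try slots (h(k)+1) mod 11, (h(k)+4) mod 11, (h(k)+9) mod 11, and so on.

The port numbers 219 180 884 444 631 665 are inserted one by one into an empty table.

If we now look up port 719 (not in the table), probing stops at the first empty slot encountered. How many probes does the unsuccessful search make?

5

Insert 219: h=0, slot 0 empty → index 0.
Insert 180: h=4, slot 4 empty → index 4.
Insert 884: h=4, slot 4 occupied → index 5.
Insert 444: h=4, slots 4,5 occupied → index 8.
Insert 631: h=4, slots 4,5,8 occupied → index 2.
Insert 665: h=7, slot 7 empty → index 7.
Table: [219, ., 631, ., 180, 884, ., 665, 444, ., .]
Lookup 719: h=4, probe 4,5,8,2,9 → slot 9 empty, not found.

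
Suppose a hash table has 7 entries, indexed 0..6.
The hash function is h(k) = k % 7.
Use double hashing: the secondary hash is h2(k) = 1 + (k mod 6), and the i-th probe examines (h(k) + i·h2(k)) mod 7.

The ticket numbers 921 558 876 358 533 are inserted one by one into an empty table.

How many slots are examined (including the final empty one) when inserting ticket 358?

2

921 hashes to 4; slot 4 is free -> place at 4.
558 hashes to 5; slot 5 is free -> place at 5.
876 hashes to 1; slot 1 is free -> place at 1.
358 hashes to 1, h2=5; 1 taken -> place at 6.
533 hashes to 1, h2=6; 1 taken -> place at 0.
Table: [533, 876, —, —, 921, 558, 358]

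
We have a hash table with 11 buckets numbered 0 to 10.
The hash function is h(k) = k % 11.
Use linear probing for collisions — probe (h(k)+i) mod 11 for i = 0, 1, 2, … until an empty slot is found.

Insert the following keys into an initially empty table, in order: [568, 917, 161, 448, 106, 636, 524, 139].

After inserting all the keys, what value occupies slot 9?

448

568: h=7 => slot 7
917: h=4 => slot 4
161: h=7, probe 7,8 => slot 8
448: h=8, probe 8,9 => slot 9
106: h=7, probe 7,8,9,10 => slot 10
636: h=9, probe 9,10,0 => slot 0
524: h=7, probe 7,8,9,10,0,1 => slot 1
139: h=7, probe 7,8,9,10,0,1,2 => slot 2
Table: [636, 524, 139, —, 917, —, —, 568, 161, 448, 106]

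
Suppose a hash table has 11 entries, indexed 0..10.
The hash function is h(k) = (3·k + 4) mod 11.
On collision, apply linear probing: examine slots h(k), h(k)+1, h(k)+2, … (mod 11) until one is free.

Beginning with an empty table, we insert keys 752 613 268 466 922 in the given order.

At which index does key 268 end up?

752: h=5 => slot 5
613: h=6 => slot 6
268: h=5, probe 5,6,7 => slot 7
466: h=5, probe 5,6,7,8 => slot 8
922: h=9 => slot 9
Table: [∅, ∅, ∅, ∅, ∅, 752, 613, 268, 466, 922, ∅]

7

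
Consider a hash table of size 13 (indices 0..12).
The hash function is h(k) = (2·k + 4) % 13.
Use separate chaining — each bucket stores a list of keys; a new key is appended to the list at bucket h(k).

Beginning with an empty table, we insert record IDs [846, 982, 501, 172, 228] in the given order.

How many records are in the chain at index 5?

3

Insert 846: h=6, bucket 6 empty -> new chain.
Insert 982: h=5, bucket 5 empty -> new chain.
Insert 501: h=5, bucket 5 nonempty -> append to chain.
Insert 172: h=10, bucket 10 empty -> new chain.
Insert 228: h=5, bucket 5 nonempty -> append to chain.
Final buckets:
0: .
1: .
2: .
3: .
4: .
5: 982 -> 501 -> 228
6: 846
7: .
8: .
9: .
10: 172
11: .
12: .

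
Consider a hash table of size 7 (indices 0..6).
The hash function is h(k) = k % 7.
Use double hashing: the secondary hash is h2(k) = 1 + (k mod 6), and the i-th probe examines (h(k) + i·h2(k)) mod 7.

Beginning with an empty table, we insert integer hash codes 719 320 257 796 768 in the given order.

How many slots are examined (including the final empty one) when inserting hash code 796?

Insert 719: h=5, slot 5 empty → index 5.
Insert 320: h=5, h2=3, slot 5 occupied → index 1.
Insert 257: h=5, h2=6, slot 5 occupied → index 4.
Insert 796: h=5, h2=5, slot 5 occupied → index 3.
Insert 768: h=5, h2=1, slot 5 occupied → index 6.
Table: [—, 320, —, 796, 257, 719, 768]

2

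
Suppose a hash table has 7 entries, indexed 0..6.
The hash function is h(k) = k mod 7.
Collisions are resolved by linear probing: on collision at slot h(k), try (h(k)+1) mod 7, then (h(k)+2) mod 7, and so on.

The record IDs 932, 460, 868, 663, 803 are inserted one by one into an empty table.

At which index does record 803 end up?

2

Insert 932: h=1, slot 1 empty → index 1.
Insert 460: h=5, slot 5 empty → index 5.
Insert 868: h=0, slot 0 empty → index 0.
Insert 663: h=5, slot 5 occupied → index 6.
Insert 803: h=5, slots 5,6,0,1 occupied → index 2.
Table: [868, 932, 803, ∅, ∅, 460, 663]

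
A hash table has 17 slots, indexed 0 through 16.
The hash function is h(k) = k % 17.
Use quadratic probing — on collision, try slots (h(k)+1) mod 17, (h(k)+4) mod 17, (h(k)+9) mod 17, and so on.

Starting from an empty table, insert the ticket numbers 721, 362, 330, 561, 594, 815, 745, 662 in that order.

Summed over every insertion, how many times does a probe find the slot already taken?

Insert 721: h=7, slot 7 empty → index 7.
Insert 362: h=5, slot 5 empty → index 5.
Insert 330: h=7, slot 7 occupied → index 8.
Insert 561: h=0, slot 0 empty → index 0.
Insert 594: h=16, slot 16 empty → index 16.
Insert 815: h=16, slots 16,0 occupied → index 3.
Insert 745: h=14, slot 14 empty → index 14.
Insert 662: h=16, slots 16,0,3,8 occupied → index 15.
Table: [561, _, _, 815, _, 362, _, 721, 330, _, _, _, _, _, 745, 662, 594]

7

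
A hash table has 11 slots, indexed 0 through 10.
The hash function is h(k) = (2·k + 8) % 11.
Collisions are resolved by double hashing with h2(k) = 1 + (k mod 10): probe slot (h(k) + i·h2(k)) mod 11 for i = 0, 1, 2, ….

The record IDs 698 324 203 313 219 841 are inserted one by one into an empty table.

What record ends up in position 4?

313

698 hashes to 7; slot 7 is free => place at 7.
324 hashes to 7, h2=5; 7 taken => place at 1.
203 hashes to 7, h2=4; 7 taken => place at 0.
313 hashes to 7, h2=4; 7,0 taken => place at 4.
219 hashes to 6; slot 6 is free => place at 6.
841 hashes to 7, h2=2; 7 taken => place at 9.
Table: [203, 324, ., ., 313, ., 219, 698, ., 841, .]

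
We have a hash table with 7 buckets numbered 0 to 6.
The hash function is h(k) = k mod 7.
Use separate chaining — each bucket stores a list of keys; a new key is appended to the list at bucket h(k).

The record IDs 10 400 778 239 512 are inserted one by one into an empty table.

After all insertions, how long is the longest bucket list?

Insert 10: h=3, bucket 3 empty -> new chain.
Insert 400: h=1, bucket 1 empty -> new chain.
Insert 778: h=1, bucket 1 nonempty -> append to chain.
Insert 239: h=1, bucket 1 nonempty -> append to chain.
Insert 512: h=1, bucket 1 nonempty -> append to chain.
Final buckets:
0: _
1: 400 -> 778 -> 239 -> 512
2: _
3: 10
4: _
5: _
6: _

4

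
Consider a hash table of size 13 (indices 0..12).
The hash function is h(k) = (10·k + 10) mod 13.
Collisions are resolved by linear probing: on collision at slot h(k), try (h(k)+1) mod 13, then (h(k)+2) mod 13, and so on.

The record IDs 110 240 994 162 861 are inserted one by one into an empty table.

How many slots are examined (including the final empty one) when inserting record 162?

110 hashes to 5; slot 5 is free => place at 5.
240 hashes to 5; 5 taken => place at 6.
994 hashes to 5; 5,6 taken => place at 7.
162 hashes to 5; 5,6,7 taken => place at 8.
861 hashes to 1; slot 1 is free => place at 1.
Table: [∅, 861, ∅, ∅, ∅, 110, 240, 994, 162, ∅, ∅, ∅, ∅]

4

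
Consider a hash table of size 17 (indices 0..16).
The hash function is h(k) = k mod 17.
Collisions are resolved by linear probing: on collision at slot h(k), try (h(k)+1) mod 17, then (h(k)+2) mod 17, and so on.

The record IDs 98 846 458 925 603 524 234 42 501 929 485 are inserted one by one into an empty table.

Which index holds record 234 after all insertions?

0

Insert 98: h=13, slot 13 empty => index 13.
Insert 846: h=13, slot 13 occupied => index 14.
Insert 458: h=16, slot 16 empty => index 16.
Insert 925: h=7, slot 7 empty => index 7.
Insert 603: h=8, slot 8 empty => index 8.
Insert 524: h=14, slot 14 occupied => index 15.
Insert 234: h=13, slots 13,14,15,16 occupied => index 0.
Insert 42: h=8, slot 8 occupied => index 9.
Insert 501: h=8, slots 8,9 occupied => index 10.
Insert 929: h=11, slot 11 empty => index 11.
Insert 485: h=9, slots 9,10,11 occupied => index 12.
Table: [234, ., ., ., ., ., ., 925, 603, 42, 501, 929, 485, 98, 846, 524, 458]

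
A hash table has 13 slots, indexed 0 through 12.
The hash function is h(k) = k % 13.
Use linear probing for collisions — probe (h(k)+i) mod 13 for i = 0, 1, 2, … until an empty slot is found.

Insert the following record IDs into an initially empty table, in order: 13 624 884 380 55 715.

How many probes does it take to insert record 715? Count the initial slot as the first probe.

6

13 hashes to 0; slot 0 is free -> place at 0.
624 hashes to 0; 0 taken -> place at 1.
884 hashes to 0; 0,1 taken -> place at 2.
380 hashes to 3; slot 3 is free -> place at 3.
55 hashes to 3; 3 taken -> place at 4.
715 hashes to 0; 0,1,2,3,4 taken -> place at 5.
Table: [13, 624, 884, 380, 55, 715, —, —, —, —, —, —, —]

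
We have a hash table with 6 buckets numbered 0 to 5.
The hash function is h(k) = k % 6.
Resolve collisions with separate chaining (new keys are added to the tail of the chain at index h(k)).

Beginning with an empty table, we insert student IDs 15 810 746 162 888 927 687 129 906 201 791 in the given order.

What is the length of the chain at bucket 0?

Insert 15: h=3, bucket 3 empty -> new chain.
Insert 810: h=0, bucket 0 empty -> new chain.
Insert 746: h=2, bucket 2 empty -> new chain.
Insert 162: h=0, bucket 0 nonempty -> append to chain.
Insert 888: h=0, bucket 0 nonempty -> append to chain.
Insert 927: h=3, bucket 3 nonempty -> append to chain.
Insert 687: h=3, bucket 3 nonempty -> append to chain.
Insert 129: h=3, bucket 3 nonempty -> append to chain.
Insert 906: h=0, bucket 0 nonempty -> append to chain.
Insert 201: h=3, bucket 3 nonempty -> append to chain.
Insert 791: h=5, bucket 5 empty -> new chain.
Final buckets:
0: 810 -> 162 -> 888 -> 906
1: .
2: 746
3: 15 -> 927 -> 687 -> 129 -> 201
4: .
5: 791

4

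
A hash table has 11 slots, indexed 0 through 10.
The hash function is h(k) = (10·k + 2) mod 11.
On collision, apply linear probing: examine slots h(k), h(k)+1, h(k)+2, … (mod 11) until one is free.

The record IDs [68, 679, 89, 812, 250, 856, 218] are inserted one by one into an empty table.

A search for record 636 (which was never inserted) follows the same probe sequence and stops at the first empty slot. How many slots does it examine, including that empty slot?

6

68 hashes to 0; slot 0 is free → place at 0.
679 hashes to 5; slot 5 is free → place at 5.
89 hashes to 1; slot 1 is free → place at 1.
812 hashes to 4; slot 4 is free → place at 4.
250 hashes to 5; 5 taken → place at 6.
856 hashes to 4; 4,5,6 taken → place at 7.
218 hashes to 4; 4,5,6,7 taken → place at 8.
Table: [68, 89, ∅, ∅, 812, 679, 250, 856, 218, ∅, ∅]
Lookup 636: h=4, probe 4,5,6,7,8,9 → slot 9 empty, not found.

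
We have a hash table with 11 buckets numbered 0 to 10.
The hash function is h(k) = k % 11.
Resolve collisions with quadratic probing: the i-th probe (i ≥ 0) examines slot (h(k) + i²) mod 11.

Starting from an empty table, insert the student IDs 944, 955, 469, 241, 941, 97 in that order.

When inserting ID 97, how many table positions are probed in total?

944 hashes to 9; slot 9 is free -> place at 9.
955 hashes to 9; 9 taken -> place at 10.
469 hashes to 7; slot 7 is free -> place at 7.
241 hashes to 10; 10 taken -> place at 0.
941 hashes to 6; slot 6 is free -> place at 6.
97 hashes to 9; 9,10 taken -> place at 2.
Table: [241, _, 97, _, _, _, 941, 469, _, 944, 955]

3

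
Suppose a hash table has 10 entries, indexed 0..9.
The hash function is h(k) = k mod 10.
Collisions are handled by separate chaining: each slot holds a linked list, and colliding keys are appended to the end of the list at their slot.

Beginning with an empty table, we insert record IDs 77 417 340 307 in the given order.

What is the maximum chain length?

3

Insert 77: h=7, bucket 7 empty → new chain.
Insert 417: h=7, bucket 7 nonempty → append to chain.
Insert 340: h=0, bucket 0 empty → new chain.
Insert 307: h=7, bucket 7 nonempty → append to chain.
Final buckets:
0: 340
1: -
2: -
3: -
4: -
5: -
6: -
7: 77 -> 417 -> 307
8: -
9: -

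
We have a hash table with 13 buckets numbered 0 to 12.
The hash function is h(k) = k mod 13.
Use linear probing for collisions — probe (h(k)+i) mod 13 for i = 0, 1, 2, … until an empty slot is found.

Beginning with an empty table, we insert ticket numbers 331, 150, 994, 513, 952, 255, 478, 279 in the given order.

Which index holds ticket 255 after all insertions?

10

331 hashes to 6; slot 6 is free => place at 6.
150 hashes to 7; slot 7 is free => place at 7.
994 hashes to 6; 6,7 taken => place at 8.
513 hashes to 6; 6,7,8 taken => place at 9.
952 hashes to 3; slot 3 is free => place at 3.
255 hashes to 8; 8,9 taken => place at 10.
478 hashes to 10; 10 taken => place at 11.
279 hashes to 6; 6,7,8,9,10,11 taken => place at 12.
Table: [∅, ∅, ∅, 952, ∅, ∅, 331, 150, 994, 513, 255, 478, 279]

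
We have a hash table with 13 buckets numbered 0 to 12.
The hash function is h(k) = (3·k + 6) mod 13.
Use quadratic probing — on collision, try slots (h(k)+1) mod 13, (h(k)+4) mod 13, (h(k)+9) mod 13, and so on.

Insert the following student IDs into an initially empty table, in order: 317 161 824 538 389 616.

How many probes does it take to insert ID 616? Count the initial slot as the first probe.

5

317: h=8 -> slot 8
161: h=8, probe 8,9 -> slot 9
824: h=8, probe 8,9,12 -> slot 12
538: h=8, probe 8,9,12,4 -> slot 4
389: h=3 -> slot 3
616: h=8, probe 8,9,12,4,11 -> slot 11
Table: [∅, ∅, ∅, 389, 538, ∅, ∅, ∅, 317, 161, ∅, 616, 824]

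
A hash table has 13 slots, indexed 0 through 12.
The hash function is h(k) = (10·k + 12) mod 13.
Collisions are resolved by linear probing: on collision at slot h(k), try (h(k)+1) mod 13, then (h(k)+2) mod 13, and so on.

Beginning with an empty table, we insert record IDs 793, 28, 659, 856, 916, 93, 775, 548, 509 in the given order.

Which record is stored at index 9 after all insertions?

548

793 hashes to 12; slot 12 is free -> place at 12.
28 hashes to 6; slot 6 is free -> place at 6.
659 hashes to 11; slot 11 is free -> place at 11.
856 hashes to 5; slot 5 is free -> place at 5.
916 hashes to 7; slot 7 is free -> place at 7.
93 hashes to 6; 6,7 taken -> place at 8.
775 hashes to 1; slot 1 is free -> place at 1.
548 hashes to 6; 6,7,8 taken -> place at 9.
509 hashes to 6; 6,7,8,9 taken -> place at 10.
Table: [∅, 775, ∅, ∅, ∅, 856, 28, 916, 93, 548, 509, 659, 793]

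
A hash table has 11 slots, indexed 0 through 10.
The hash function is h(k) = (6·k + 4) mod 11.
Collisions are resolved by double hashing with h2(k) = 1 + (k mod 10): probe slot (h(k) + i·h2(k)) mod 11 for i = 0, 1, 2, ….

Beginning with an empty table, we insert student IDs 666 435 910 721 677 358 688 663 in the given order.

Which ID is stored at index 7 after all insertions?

666

666 hashes to 7; slot 7 is free -> place at 7.
435 hashes to 7, h2=6; 7 taken -> place at 2.
910 hashes to 8; slot 8 is free -> place at 8.
721 hashes to 7, h2=2; 7 taken -> place at 9.
677 hashes to 7, h2=8; 7 taken -> place at 4.
358 hashes to 7, h2=9; 7 taken -> place at 5.
688 hashes to 7, h2=9; 7,5 taken -> place at 3.
663 hashes to 0; slot 0 is free -> place at 0.
Table: [663, ∅, 435, 688, 677, 358, ∅, 666, 910, 721, ∅]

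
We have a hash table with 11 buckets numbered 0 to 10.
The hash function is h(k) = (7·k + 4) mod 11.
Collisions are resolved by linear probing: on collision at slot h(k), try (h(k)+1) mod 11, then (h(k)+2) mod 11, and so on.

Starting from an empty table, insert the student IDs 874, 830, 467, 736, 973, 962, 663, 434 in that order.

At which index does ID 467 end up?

874 hashes to 6; slot 6 is free => place at 6.
830 hashes to 6; 6 taken => place at 7.
467 hashes to 6; 6,7 taken => place at 8.
736 hashes to 8; 8 taken => place at 9.
973 hashes to 6; 6,7,8,9 taken => place at 10.
962 hashes to 6; 6,7,8,9,10 taken => place at 0.
663 hashes to 3; slot 3 is free => place at 3.
434 hashes to 6; 6,7,8,9,10,0 taken => place at 1.
Table: [962, 434, ∅, 663, ∅, ∅, 874, 830, 467, 736, 973]

8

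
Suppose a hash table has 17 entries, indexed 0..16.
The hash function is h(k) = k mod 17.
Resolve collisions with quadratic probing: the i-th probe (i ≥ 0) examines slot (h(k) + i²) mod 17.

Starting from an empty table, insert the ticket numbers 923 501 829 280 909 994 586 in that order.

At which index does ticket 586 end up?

7

923: h=5 → slot 5
501: h=8 → slot 8
829: h=13 → slot 13
280: h=8, probe 8,9 → slot 9
909: h=8, probe 8,9,12 → slot 12
994: h=8, probe 8,9,12,0 → slot 0
586: h=8, probe 8,9,12,0,7 → slot 7
Table: [994, ∅, ∅, ∅, ∅, 923, ∅, 586, 501, 280, ∅, ∅, 909, 829, ∅, ∅, ∅]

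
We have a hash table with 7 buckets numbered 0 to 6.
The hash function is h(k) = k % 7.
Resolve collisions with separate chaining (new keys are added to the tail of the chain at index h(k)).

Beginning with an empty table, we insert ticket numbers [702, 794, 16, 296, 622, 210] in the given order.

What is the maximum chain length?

702 -> bucket 2
794 -> bucket 3
16 -> bucket 2 (collision)
296 -> bucket 2 (collision)
622 -> bucket 6
210 -> bucket 0
Final buckets:
0: 210
1: _
2: 702 -> 16 -> 296
3: 794
4: _
5: _
6: 622

3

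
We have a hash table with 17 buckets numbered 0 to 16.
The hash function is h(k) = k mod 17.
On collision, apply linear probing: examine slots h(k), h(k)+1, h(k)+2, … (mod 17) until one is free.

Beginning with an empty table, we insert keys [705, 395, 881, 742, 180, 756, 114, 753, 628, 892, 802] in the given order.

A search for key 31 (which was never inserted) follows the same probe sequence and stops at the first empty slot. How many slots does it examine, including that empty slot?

Insert 705: h=8, slot 8 empty → index 8.
Insert 395: h=4, slot 4 empty → index 4.
Insert 881: h=14, slot 14 empty → index 14.
Insert 742: h=11, slot 11 empty → index 11.
Insert 180: h=10, slot 10 empty → index 10.
Insert 756: h=8, slot 8 occupied → index 9.
Insert 114: h=12, slot 12 empty → index 12.
Insert 753: h=5, slot 5 empty → index 5.
Insert 628: h=16, slot 16 empty → index 16.
Insert 892: h=8, slots 8,9,10,11,12 occupied → index 13.
Insert 802: h=3, slot 3 empty → index 3.
Table: [_, _, _, 802, 395, 753, _, _, 705, 756, 180, 742, 114, 892, 881, _, 628]
Lookup 31: h=14, probe 14,15 → slot 15 empty, not found.

2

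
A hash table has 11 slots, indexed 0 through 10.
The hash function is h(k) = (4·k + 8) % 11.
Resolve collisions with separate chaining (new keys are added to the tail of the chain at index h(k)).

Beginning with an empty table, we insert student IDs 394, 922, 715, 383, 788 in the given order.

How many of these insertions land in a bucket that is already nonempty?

2

Insert 394: h=0, bucket 0 empty -> new chain.
Insert 922: h=0, bucket 0 nonempty -> append to chain.
Insert 715: h=8, bucket 8 empty -> new chain.
Insert 383: h=0, bucket 0 nonempty -> append to chain.
Insert 788: h=3, bucket 3 empty -> new chain.
Final buckets:
0: 394 -> 922 -> 383
1: _
2: _
3: 788
4: _
5: _
6: _
7: _
8: 715
9: _
10: _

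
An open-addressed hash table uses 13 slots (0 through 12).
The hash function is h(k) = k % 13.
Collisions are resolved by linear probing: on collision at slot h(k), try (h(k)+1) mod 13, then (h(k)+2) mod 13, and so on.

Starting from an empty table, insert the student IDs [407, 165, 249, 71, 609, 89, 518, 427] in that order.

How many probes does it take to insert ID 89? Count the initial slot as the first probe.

2

407: h=4 -> slot 4
165: h=9 -> slot 9
249: h=2 -> slot 2
71: h=6 -> slot 6
609: h=11 -> slot 11
89: h=11, probe 11,12 -> slot 12
518: h=11, probe 11,12,0 -> slot 0
427: h=11, probe 11,12,0,1 -> slot 1
Table: [518, 427, 249, ., 407, ., 71, ., ., 165, ., 609, 89]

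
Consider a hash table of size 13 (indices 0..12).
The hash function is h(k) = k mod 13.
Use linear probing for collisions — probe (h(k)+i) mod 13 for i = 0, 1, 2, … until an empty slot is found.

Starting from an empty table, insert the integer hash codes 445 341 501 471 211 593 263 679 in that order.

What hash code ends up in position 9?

263

445 hashes to 3; slot 3 is free => place at 3.
341 hashes to 3; 3 taken => place at 4.
501 hashes to 7; slot 7 is free => place at 7.
471 hashes to 3; 3,4 taken => place at 5.
211 hashes to 3; 3,4,5 taken => place at 6.
593 hashes to 8; slot 8 is free => place at 8.
263 hashes to 3; 3,4,5,6,7,8 taken => place at 9.
679 hashes to 3; 3,4,5,6,7,8,9 taken => place at 10.
Table: [∅, ∅, ∅, 445, 341, 471, 211, 501, 593, 263, 679, ∅, ∅]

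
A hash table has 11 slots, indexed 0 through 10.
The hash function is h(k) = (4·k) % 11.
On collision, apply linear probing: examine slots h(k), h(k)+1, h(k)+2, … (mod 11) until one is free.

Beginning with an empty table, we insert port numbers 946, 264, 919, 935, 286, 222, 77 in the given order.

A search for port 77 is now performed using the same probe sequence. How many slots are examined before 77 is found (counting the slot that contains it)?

946: h=0 → slot 0
264: h=0, probe 0,1 → slot 1
919: h=2 → slot 2
935: h=0, probe 0,1,2,3 → slot 3
286: h=0, probe 0,1,2,3,4 → slot 4
222: h=8 → slot 8
77: h=0, probe 0,1,2,3,4,5 → slot 5
Table: [946, 264, 919, 935, 286, 77, ., ., 222, ., .]
Lookup 77: h=0, probe 0,1,2,3,4,5 → found at 5.

6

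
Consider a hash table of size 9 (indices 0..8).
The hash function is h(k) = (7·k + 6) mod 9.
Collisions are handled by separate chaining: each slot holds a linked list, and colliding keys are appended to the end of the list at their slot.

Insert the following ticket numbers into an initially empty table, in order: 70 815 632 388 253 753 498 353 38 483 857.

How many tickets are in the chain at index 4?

2

70 → bucket 1
815 → bucket 5
632 → bucket 2
388 → bucket 4
253 → bucket 4 (collision)
753 → bucket 3
498 → bucket 0
353 → bucket 2 (collision)
38 → bucket 2 (collision)
483 → bucket 3 (collision)
857 → bucket 2 (collision)
Final buckets:
0: 498
1: 70
2: 632 -> 353 -> 38 -> 857
3: 753 -> 483
4: 388 -> 253
5: 815
6: -
7: -
8: -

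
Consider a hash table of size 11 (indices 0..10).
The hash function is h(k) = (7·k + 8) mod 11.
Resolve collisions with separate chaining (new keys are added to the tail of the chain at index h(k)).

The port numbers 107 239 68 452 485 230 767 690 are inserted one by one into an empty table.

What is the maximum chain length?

4

Insert 107: h=9, bucket 9 empty → new chain.
Insert 239: h=9, bucket 9 nonempty → append to chain.
Insert 68: h=0, bucket 0 empty → new chain.
Insert 452: h=4, bucket 4 empty → new chain.
Insert 485: h=4, bucket 4 nonempty → append to chain.
Insert 230: h=1, bucket 1 empty → new chain.
Insert 767: h=9, bucket 9 nonempty → append to chain.
Insert 690: h=9, bucket 9 nonempty → append to chain.
Final buckets:
0: 68
1: 230
2: —
3: —
4: 452 -> 485
5: —
6: —
7: —
8: —
9: 107 -> 239 -> 767 -> 690
10: —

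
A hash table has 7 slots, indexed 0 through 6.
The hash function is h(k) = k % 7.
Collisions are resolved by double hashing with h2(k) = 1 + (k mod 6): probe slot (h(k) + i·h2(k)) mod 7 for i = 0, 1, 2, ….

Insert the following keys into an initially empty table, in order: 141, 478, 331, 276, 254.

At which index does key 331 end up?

141 hashes to 1; slot 1 is free -> place at 1.
478 hashes to 2; slot 2 is free -> place at 2.
331 hashes to 2, h2=2; 2 taken -> place at 4.
276 hashes to 3; slot 3 is free -> place at 3.
254 hashes to 2, h2=3; 2 taken -> place at 5.
Table: [-, 141, 478, 276, 331, 254, -]

4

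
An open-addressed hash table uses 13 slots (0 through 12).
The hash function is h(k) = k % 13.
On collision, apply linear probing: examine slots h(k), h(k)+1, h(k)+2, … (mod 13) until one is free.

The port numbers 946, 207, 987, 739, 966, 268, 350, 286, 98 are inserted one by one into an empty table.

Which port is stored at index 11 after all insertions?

946 hashes to 10; slot 10 is free → place at 10.
207 hashes to 12; slot 12 is free → place at 12.
987 hashes to 12; 12 taken → place at 0.
739 hashes to 11; slot 11 is free → place at 11.
966 hashes to 4; slot 4 is free → place at 4.
268 hashes to 8; slot 8 is free → place at 8.
350 hashes to 12; 12,0 taken → place at 1.
286 hashes to 0; 0,1 taken → place at 2.
98 hashes to 7; slot 7 is free → place at 7.
Table: [987, 350, 286, —, 966, —, —, 98, 268, —, 946, 739, 207]

739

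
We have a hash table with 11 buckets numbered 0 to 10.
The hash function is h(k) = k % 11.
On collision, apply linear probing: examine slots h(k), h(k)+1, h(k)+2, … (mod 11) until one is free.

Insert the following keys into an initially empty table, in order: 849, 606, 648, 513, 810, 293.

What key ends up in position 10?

648

849 hashes to 2; slot 2 is free => place at 2.
606 hashes to 1; slot 1 is free => place at 1.
648 hashes to 10; slot 10 is free => place at 10.
513 hashes to 7; slot 7 is free => place at 7.
810 hashes to 7; 7 taken => place at 8.
293 hashes to 7; 7,8 taken => place at 9.
Table: [-, 606, 849, -, -, -, -, 513, 810, 293, 648]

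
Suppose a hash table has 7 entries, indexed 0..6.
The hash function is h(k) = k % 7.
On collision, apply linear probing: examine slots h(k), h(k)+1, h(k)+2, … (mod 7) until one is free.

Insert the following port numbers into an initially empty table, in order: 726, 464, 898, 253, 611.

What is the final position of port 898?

3

726 hashes to 5; slot 5 is free -> place at 5.
464 hashes to 2; slot 2 is free -> place at 2.
898 hashes to 2; 2 taken -> place at 3.
253 hashes to 1; slot 1 is free -> place at 1.
611 hashes to 2; 2,3 taken -> place at 4.
Table: [∅, 253, 464, 898, 611, 726, ∅]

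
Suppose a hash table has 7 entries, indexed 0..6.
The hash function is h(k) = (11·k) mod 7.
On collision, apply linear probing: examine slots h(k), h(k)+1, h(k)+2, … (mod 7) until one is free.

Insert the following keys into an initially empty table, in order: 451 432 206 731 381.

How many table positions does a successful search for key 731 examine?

4

451 hashes to 5; slot 5 is free => place at 5.
432 hashes to 6; slot 6 is free => place at 6.
206 hashes to 5; 5,6 taken => place at 0.
731 hashes to 5; 5,6,0 taken => place at 1.
381 hashes to 5; 5,6,0,1 taken => place at 2.
Table: [206, 731, 381, ., ., 451, 432]
Lookup 731: h=5, probe 5,6,0,1 → found at 1.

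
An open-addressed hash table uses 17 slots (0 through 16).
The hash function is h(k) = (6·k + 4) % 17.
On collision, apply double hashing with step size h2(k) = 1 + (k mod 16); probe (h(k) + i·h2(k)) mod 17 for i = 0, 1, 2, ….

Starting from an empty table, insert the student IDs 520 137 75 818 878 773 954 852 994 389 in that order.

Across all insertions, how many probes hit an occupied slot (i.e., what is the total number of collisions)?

7

520: h=13 => slot 13
137: h=10 => slot 10
75: h=12 => slot 12
818: h=16 => slot 16
878: h=2 => slot 2
773: h=1 => slot 1
954: h=16, h2=11, probe 16,10,4 => slot 4
852: h=16, h2=5, probe 16,4,9 => slot 9
994: h=1, h2=3, probe 1,4,7 => slot 7
389: h=9, h2=6, probe 9,15 => slot 15
Table: [_, 773, 878, _, 954, _, _, 994, _, 852, 137, _, 75, 520, _, 389, 818]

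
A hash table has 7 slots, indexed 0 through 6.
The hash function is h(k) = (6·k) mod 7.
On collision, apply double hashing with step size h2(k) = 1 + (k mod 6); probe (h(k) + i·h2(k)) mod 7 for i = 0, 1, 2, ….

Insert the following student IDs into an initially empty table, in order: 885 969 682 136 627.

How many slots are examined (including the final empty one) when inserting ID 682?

885 hashes to 4; slot 4 is free → place at 4.
969 hashes to 4, h2=4; 4 taken → place at 1.
682 hashes to 4, h2=5; 4 taken → place at 2.
136 hashes to 4, h2=5; 4,2 taken → place at 0.
627 hashes to 3; slot 3 is free → place at 3.
Table: [136, 969, 682, 627, 885, ∅, ∅]

2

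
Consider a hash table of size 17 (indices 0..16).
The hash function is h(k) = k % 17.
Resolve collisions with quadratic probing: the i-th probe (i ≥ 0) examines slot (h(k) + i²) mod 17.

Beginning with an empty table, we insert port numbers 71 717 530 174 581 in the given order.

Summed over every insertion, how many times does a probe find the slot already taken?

7

71 hashes to 3; slot 3 is free => place at 3.
717 hashes to 3; 3 taken => place at 4.
530 hashes to 3; 3,4 taken => place at 7.
174 hashes to 4; 4 taken => place at 5.
581 hashes to 3; 3,4,7 taken => place at 12.
Table: [., ., ., 71, 717, 174, ., 530, ., ., ., ., 581, ., ., ., .]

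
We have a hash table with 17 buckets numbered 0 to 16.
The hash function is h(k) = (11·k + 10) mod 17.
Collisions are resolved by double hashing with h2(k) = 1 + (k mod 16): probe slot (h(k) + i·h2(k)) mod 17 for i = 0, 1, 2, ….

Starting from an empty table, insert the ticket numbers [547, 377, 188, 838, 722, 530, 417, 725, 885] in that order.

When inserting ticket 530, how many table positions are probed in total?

547 hashes to 9; slot 9 is free => place at 9.
377 hashes to 9, h2=10; 9 taken => place at 2.
188 hashes to 4; slot 4 is free => place at 4.
838 hashes to 14; slot 14 is free => place at 14.
722 hashes to 13; slot 13 is free => place at 13.
530 hashes to 9, h2=3; 9 taken => place at 12.
417 hashes to 7; slot 7 is free => place at 7.
725 hashes to 12, h2=6; 12 taken => place at 1.
885 hashes to 4, h2=6; 4 taken => place at 10.
Table: [-, 725, 377, -, 188, -, -, 417, -, 547, 885, -, 530, 722, 838, -, -]

2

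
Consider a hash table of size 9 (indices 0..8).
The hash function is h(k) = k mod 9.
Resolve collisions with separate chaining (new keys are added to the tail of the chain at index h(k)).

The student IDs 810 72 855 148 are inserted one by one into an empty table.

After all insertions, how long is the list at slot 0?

810 → bucket 0
72 → bucket 0 (collision)
855 → bucket 0 (collision)
148 → bucket 4
Final buckets:
0: 810 -> 72 -> 855
1: -
2: -
3: -
4: 148
5: -
6: -
7: -
8: -

3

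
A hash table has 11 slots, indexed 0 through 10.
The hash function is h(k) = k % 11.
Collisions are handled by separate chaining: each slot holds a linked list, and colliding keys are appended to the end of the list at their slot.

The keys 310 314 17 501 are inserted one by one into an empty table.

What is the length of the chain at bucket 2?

1

310 -> bucket 2
314 -> bucket 6
17 -> bucket 6 (collision)
501 -> bucket 6 (collision)
Final buckets:
0: ∅
1: ∅
2: 310
3: ∅
4: ∅
5: ∅
6: 314 -> 17 -> 501
7: ∅
8: ∅
9: ∅
10: ∅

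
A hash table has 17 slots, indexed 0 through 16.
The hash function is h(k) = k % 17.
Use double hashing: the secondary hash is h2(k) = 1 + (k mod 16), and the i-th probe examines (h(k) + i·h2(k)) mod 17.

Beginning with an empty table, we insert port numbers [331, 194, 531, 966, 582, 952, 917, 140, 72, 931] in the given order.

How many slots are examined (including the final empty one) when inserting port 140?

3

Insert 331: h=8, slot 8 empty => index 8.
Insert 194: h=7, slot 7 empty => index 7.
Insert 531: h=4, slot 4 empty => index 4.
Insert 966: h=14, slot 14 empty => index 14.
Insert 582: h=4, h2=7, slot 4 occupied => index 11.
Insert 952: h=0, slot 0 empty => index 0.
Insert 917: h=16, slot 16 empty => index 16.
Insert 140: h=4, h2=13, slots 4,0 occupied => index 13.
Insert 72: h=4, h2=9, slots 4,13 occupied => index 5.
Insert 931: h=13, h2=4, slots 13,0,4,8 occupied => index 12.
Table: [952, -, -, -, 531, 72, -, 194, 331, -, -, 582, 931, 140, 966, -, 917]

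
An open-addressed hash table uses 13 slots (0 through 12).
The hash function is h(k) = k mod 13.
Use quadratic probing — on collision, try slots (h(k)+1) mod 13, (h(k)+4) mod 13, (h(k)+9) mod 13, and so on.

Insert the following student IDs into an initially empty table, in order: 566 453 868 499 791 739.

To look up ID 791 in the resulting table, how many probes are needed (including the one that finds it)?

Insert 566: h=7, slot 7 empty => index 7.
Insert 453: h=11, slot 11 empty => index 11.
Insert 868: h=10, slot 10 empty => index 10.
Insert 499: h=5, slot 5 empty => index 5.
Insert 791: h=11, slot 11 occupied => index 12.
Insert 739: h=11, slots 11,12 occupied => index 2.
Table: [_, _, 739, _, _, 499, _, 566, _, _, 868, 453, 791]
Lookup 791: h=11, probe 11,12 → found at 12.

2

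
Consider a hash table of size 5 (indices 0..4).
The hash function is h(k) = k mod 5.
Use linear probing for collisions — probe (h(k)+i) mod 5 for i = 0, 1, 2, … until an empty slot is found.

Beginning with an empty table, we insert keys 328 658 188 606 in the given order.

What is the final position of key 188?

Insert 328: h=3, slot 3 empty → index 3.
Insert 658: h=3, slot 3 occupied → index 4.
Insert 188: h=3, slots 3,4 occupied → index 0.
Insert 606: h=1, slot 1 empty → index 1.
Table: [188, 606, —, 328, 658]

0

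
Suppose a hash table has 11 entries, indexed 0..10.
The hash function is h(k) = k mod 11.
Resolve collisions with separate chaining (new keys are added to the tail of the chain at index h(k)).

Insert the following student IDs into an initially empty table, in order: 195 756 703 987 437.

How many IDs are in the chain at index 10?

195 -> bucket 8
756 -> bucket 8 (collision)
703 -> bucket 10
987 -> bucket 8 (collision)
437 -> bucket 8 (collision)
Final buckets:
0: .
1: .
2: .
3: .
4: .
5: .
6: .
7: .
8: 195 -> 756 -> 987 -> 437
9: .
10: 703

1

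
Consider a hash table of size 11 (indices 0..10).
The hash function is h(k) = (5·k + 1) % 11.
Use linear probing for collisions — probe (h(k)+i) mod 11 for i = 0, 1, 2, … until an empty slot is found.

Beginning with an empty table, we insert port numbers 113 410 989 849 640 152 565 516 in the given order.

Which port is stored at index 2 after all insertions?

152

113: h=5 → slot 5
410: h=5, probe 5,6 → slot 6
989: h=7 → slot 7
849: h=0 → slot 0
640: h=0, probe 0,1 → slot 1
152: h=2 → slot 2
565: h=10 → slot 10
516: h=7, probe 7,8 → slot 8
Table: [849, 640, 152, —, —, 113, 410, 989, 516, —, 565]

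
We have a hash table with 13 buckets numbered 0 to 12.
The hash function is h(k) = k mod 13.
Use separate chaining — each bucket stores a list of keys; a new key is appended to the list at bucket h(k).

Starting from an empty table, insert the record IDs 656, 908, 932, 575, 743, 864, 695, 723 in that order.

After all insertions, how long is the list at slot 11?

1

656 -> bucket 6
908 -> bucket 11
932 -> bucket 9
575 -> bucket 3
743 -> bucket 2
864 -> bucket 6 (collision)
695 -> bucket 6 (collision)
723 -> bucket 8
Final buckets:
0: .
1: .
2: 743
3: 575
4: .
5: .
6: 656 -> 864 -> 695
7: .
8: 723
9: 932
10: .
11: 908
12: .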